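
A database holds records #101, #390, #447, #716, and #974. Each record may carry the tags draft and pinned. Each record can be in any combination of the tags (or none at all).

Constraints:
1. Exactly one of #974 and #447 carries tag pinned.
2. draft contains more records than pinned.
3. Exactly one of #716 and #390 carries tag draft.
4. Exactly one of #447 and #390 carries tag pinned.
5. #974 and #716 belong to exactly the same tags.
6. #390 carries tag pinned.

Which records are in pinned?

From (6): #390 ∈ pinned.
(4) (exactly one): #447 ∉ pinned.
(1) (exactly one): #974 ∈ pinned.
(5): #716 matches #974: #716 ∈ pinned.
Suppose #101 ∈ pinned: no assignment then satisfies all the clues, so #101 ∉ pinned.

pinned = {#390, #716, #974}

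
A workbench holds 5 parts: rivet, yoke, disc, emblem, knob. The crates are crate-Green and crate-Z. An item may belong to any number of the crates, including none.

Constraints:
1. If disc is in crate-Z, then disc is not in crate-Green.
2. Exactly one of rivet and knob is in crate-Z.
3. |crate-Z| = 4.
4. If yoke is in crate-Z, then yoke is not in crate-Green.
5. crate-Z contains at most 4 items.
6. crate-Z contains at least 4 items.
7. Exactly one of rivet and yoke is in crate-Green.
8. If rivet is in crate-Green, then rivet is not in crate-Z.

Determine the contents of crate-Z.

crate-Z = {disc, emblem, knob, yoke}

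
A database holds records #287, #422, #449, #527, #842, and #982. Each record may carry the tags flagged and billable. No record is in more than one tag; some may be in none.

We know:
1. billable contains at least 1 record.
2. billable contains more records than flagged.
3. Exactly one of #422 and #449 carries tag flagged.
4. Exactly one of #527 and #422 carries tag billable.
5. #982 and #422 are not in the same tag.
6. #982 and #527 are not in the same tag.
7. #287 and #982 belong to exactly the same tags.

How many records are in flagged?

1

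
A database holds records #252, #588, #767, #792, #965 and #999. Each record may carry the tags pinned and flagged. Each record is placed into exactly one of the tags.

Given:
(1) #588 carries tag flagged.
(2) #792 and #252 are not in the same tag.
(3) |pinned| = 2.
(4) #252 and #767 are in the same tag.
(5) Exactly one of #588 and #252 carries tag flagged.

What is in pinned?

pinned = {#252, #767}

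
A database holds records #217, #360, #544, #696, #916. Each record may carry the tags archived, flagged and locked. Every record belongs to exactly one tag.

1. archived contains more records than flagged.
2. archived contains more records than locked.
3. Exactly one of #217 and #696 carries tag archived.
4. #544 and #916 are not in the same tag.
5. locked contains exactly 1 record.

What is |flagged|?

1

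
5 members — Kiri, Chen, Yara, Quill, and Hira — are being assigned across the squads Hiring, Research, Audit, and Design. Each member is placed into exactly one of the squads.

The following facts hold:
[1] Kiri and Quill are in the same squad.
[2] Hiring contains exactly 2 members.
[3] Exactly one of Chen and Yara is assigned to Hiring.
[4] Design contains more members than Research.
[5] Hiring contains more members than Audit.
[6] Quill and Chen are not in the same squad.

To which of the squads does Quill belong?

Quill: Design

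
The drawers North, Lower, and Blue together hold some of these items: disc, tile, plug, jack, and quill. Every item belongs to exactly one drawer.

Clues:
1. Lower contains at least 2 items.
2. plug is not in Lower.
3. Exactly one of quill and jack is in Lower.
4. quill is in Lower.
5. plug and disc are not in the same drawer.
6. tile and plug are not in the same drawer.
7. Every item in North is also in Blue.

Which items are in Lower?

Lower = {disc, quill, tile}

From (2): plug ∉ Lower.
From (4): quill ∈ Lower.
(3) (exactly one): jack ∉ Lower.
Suppose disc ∉ Lower: no assignment then satisfies all the clues, so disc ∈ Lower.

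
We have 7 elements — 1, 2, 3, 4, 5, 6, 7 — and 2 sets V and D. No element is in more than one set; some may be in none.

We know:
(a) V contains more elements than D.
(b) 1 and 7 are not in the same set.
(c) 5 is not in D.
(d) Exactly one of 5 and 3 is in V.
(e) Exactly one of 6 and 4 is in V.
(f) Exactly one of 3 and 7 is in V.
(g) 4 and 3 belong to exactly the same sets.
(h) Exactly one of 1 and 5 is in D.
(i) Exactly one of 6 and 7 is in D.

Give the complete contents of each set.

From (c): 5 ∉ D.
(h) (exactly one): 1 ∈ D.
(b): 7 ∉ D.
(i) (exactly one): 6 ∈ D.
(e) (exactly one): 4 ∈ V.
(g): 3 matches 4: 3 ∈ V.
(d) (exactly one): 5 ∉ V.
(f) (exactly one): 7 ∉ V.
Suppose 2 ∉ V: no assignment then satisfies all the clues, so 2 ∈ V.

V = {2, 3, 4}; D = {1, 6}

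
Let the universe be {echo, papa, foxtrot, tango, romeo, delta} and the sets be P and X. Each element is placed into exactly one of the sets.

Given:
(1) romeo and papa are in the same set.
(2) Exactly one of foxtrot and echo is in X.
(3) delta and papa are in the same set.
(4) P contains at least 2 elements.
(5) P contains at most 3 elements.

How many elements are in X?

4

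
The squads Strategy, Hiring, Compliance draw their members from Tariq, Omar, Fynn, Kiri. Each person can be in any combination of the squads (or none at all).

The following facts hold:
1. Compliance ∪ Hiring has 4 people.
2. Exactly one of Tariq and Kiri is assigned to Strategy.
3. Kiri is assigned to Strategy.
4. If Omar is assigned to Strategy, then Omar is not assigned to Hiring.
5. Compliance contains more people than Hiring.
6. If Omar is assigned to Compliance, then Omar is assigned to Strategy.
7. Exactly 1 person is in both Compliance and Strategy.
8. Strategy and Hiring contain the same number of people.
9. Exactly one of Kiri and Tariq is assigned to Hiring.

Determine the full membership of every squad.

Strategy = {Kiri, Omar}; Hiring = {Fynn, Kiri}; Compliance = {Fynn, Omar, Tariq}

From (3): Kiri ∈ Strategy.
(2) (exactly one): Tariq ∉ Strategy.
Suppose Tariq ∈ Hiring: no assignment then satisfies all the clues, so Tariq ∉ Hiring.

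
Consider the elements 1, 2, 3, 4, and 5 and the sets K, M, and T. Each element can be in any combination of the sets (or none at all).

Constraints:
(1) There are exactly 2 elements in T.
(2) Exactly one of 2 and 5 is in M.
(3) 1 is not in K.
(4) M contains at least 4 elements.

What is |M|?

4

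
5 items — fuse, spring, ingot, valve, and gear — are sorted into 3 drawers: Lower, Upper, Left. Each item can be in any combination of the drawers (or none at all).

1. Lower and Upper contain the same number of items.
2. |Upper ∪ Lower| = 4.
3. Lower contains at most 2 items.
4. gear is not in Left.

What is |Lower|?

2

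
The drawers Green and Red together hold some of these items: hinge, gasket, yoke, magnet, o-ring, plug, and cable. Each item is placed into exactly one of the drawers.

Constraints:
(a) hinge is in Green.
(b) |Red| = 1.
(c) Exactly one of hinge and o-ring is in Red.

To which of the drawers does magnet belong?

From (a): hinge ∈ Green.
(c) (exactly one): o-ring ∈ Red.
(b): Red already has 1, so the rest are out.
Only one drawer left: gasket ∈ Green.
Only one drawer left: yoke ∈ Green.
Only one drawer left: magnet ∈ Green.
Only one drawer left: plug ∈ Green.
Only one drawer left: cable ∈ Green.

magnet: Green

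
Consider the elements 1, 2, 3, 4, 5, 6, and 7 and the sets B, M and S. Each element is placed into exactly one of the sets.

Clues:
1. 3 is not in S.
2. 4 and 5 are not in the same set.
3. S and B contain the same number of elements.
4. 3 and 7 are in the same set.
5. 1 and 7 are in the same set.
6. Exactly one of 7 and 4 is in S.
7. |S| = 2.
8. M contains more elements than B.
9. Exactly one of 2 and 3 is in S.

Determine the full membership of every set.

B = {5, 6}; M = {1, 3, 7}; S = {2, 4}

From (1): 3 ∉ S.
(4): 7 matches 3: 7 ∉ S.
(5): 1 matches 7: 1 ∉ S.
(6) (exactly one): 4 ∈ S.
(9) (exactly one): 2 ∈ S.
(2): 5 ∉ S.
(7): S already has 2, so the rest are out.
Suppose 1 ∈ B: no assignment then satisfies all the clues, so 1 ∉ B.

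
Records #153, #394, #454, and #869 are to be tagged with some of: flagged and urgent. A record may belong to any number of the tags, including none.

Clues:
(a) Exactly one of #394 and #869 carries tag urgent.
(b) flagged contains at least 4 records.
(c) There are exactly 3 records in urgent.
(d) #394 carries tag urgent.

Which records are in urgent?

From (d): #394 ∈ urgent.
(a) (exactly one): #869 ∉ urgent.
(b): only 4 candidates remain for flagged, so all are in.
(c): only 3 candidates remain for urgent, so all are in.

urgent = {#153, #394, #454}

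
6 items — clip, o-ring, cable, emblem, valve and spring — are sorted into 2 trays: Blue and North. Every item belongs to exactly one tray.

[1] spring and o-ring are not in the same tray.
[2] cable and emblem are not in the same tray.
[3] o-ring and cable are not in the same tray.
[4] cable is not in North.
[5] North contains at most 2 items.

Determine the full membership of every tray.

Blue = {cable, clip, spring, valve}; North = {emblem, o-ring}

From (4): cable ∉ North.
Only one tray left: cable ∈ Blue.
(2): emblem ∉ Blue.
(3): o-ring ∉ Blue.
Only one tray left: o-ring ∈ North.
Only one tray left: emblem ∈ North.
(1): spring ∉ North.
(5): North already has 2, so the rest are out.
Only one tray left: clip ∈ Blue.
Only one tray left: valve ∈ Blue.
Only one tray left: spring ∈ Blue.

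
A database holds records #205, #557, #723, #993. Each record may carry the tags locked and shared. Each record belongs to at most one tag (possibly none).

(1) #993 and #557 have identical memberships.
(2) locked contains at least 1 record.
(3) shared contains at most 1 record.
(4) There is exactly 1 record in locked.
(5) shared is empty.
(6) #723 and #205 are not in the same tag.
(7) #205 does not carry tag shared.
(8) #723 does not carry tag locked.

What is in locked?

locked = {#205}

From (7): #205 ∉ shared.
From (8): #723 ∉ locked.
(5): shared already has 0, so the rest are out.
Suppose #205 ∉ locked: no assignment then satisfies all the clues, so #205 ∈ locked.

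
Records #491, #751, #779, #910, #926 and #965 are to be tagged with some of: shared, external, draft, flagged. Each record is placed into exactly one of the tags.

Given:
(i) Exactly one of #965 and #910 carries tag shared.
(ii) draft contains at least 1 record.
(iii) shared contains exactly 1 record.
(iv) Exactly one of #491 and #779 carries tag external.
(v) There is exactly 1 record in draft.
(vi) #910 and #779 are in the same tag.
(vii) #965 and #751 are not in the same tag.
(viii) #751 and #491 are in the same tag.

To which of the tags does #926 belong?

#926: draft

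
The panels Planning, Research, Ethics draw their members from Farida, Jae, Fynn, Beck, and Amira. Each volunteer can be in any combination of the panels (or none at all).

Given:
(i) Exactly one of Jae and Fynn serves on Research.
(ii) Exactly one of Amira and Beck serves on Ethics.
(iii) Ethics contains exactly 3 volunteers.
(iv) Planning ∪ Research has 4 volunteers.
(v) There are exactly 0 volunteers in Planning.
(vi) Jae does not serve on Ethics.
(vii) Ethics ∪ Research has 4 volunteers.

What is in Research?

Research = {Amira, Beck, Farida, Fynn}

From (vi): Jae ∉ Ethics.
(v): Planning already has 0, so the rest are out.
Suppose Farida ∉ Research: no assignment then satisfies all the clues, so Farida ∈ Research.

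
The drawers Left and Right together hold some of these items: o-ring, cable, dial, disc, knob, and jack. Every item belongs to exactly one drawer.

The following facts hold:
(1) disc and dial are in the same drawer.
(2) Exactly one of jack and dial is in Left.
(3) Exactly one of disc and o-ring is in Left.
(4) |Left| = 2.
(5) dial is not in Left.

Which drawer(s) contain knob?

knob: Right

From (5): dial ∉ Left.
(1): disc matches dial: disc ∉ Left.
(2) (exactly one): jack ∈ Left.
(3) (exactly one): o-ring ∈ Left.
(4): Left already has 2, so the rest are out.
Only one drawer left: cable ∈ Right.
Only one drawer left: dial ∈ Right.
Only one drawer left: disc ∈ Right.
Only one drawer left: knob ∈ Right.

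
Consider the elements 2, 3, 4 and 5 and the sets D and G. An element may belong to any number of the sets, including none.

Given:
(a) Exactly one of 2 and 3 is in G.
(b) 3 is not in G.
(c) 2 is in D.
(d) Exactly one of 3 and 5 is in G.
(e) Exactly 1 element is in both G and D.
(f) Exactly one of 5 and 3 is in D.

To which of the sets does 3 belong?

3: D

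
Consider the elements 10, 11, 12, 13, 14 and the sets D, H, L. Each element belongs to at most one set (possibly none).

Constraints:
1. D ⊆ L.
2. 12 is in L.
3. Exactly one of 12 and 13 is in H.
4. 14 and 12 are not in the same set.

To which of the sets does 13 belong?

13: H

From (2): 12 ∈ L.
(3) (exactly one): 13 ∈ H.
(4): 14 ∉ L.
(1) contrapositive: 14 ∉ D.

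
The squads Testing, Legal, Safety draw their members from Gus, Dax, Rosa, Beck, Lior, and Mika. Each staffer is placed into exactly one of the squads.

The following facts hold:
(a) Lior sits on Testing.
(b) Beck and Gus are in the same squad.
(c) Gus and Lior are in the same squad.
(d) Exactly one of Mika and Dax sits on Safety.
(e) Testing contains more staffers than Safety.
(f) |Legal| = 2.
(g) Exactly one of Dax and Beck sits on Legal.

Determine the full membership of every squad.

Testing = {Beck, Gus, Lior}; Legal = {Dax, Rosa}; Safety = {Mika}

From (a): Lior ∈ Testing.
(c): Gus matches Lior: Gus ∈ Testing.
(b): Beck matches Gus: Beck ∈ Testing.
(g) (exactly one): Dax ∈ Legal.
(d) (exactly one): Mika ∈ Safety.
(f): only 2 candidates remain for Legal, so all are in.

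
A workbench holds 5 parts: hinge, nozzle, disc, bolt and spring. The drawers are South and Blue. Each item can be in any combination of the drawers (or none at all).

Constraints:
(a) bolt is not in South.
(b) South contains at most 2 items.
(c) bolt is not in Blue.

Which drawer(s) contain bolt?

bolt: none

From (a): bolt ∉ South.
From (c): bolt ∉ Blue.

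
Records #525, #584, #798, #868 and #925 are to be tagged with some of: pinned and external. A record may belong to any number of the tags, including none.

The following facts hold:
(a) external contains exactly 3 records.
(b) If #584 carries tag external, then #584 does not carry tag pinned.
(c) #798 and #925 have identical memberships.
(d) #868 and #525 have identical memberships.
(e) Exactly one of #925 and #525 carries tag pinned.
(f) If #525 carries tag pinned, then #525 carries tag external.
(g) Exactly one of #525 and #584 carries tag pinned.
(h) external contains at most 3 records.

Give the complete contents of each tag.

pinned = {#525, #868}; external = {#525, #584, #868}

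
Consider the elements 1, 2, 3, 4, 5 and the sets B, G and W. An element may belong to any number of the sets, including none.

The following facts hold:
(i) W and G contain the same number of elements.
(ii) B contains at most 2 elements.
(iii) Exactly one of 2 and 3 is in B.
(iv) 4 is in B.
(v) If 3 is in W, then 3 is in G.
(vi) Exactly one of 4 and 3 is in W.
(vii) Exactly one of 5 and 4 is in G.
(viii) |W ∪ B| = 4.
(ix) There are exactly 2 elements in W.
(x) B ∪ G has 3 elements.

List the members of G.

G = {3, 4}

From (iv): 4 ∈ B.
Suppose 1 ∈ G: no assignment then satisfies all the clues, so 1 ∉ G.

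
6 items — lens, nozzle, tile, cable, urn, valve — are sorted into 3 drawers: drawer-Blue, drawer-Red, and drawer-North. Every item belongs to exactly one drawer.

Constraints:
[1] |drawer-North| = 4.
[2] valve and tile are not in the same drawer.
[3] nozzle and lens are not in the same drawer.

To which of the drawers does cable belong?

cable: drawer-North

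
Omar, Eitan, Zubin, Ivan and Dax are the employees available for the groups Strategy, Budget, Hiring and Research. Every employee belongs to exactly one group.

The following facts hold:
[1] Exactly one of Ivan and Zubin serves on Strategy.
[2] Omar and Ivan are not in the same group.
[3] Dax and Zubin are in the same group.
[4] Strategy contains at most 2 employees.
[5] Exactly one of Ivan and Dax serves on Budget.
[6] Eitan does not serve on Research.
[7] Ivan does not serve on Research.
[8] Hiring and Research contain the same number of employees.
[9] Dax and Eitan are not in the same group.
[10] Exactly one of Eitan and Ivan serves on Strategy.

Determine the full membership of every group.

From (6): Eitan ∉ Research.
From (7): Ivan ∉ Research.
Suppose Omar ∈ Strategy: no assignment then satisfies all the clues, so Omar ∉ Strategy.

Strategy = {Ivan}; Budget = {Dax, Zubin}; Hiring = {Eitan}; Research = {Omar}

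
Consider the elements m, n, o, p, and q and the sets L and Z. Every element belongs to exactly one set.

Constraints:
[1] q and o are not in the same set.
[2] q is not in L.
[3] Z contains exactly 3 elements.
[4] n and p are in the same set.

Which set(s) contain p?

p: Z

From (2): q ∉ L.
Only one set left: q ∈ Z.
(1): o ∉ Z.
Only one set left: o ∈ L.
Suppose p ∈ L: no assignment then satisfies all the clues, so p ∉ L.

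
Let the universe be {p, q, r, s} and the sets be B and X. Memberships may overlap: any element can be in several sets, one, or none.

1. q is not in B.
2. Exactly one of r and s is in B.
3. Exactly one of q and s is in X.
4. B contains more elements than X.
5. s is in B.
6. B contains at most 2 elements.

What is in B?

From (1): q ∉ B.
From (5): s ∈ B.
(2) (exactly one): r ∉ B.
Suppose p ∉ B: no assignment then satisfies all the clues, so p ∈ B.

B = {p, s}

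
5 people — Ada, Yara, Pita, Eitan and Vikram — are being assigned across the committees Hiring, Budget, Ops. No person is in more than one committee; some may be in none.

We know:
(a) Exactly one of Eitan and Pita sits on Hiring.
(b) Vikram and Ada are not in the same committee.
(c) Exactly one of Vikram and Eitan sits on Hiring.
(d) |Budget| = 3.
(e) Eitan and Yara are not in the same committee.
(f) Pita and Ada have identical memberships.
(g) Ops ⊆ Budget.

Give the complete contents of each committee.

Hiring = {Eitan}; Budget = {Ada, Pita, Yara}; Ops = {}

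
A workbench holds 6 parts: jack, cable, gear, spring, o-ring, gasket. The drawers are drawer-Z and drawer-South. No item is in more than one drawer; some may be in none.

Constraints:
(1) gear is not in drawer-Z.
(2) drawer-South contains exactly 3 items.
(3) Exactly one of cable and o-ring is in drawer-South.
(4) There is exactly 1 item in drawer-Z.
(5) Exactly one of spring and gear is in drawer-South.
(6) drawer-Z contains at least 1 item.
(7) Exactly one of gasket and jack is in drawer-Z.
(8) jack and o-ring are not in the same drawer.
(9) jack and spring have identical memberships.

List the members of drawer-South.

From (1): gear ∉ drawer-Z.
Suppose jack ∉ drawer-South: no assignment then satisfies all the clues, so jack ∈ drawer-South.

drawer-South = {cable, jack, spring}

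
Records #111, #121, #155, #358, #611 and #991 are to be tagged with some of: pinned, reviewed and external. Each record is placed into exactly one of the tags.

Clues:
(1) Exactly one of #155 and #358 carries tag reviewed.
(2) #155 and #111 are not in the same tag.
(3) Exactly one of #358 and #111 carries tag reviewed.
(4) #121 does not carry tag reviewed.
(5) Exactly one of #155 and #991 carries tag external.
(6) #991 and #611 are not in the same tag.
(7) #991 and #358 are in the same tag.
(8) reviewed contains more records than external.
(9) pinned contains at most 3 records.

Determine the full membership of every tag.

pinned = {#111, #121, #611}; reviewed = {#358, #991}; external = {#155}

From (4): #121 ∉ reviewed.
Suppose #111 ∉ pinned: no assignment then satisfies all the clues, so #111 ∈ pinned.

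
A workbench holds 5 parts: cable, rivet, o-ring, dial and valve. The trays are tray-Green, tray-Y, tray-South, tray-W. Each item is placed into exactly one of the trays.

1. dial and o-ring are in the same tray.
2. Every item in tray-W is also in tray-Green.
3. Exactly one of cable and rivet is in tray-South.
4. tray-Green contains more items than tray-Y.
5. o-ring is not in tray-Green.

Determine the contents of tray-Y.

tray-Y = {}

From (5): o-ring ∉ tray-Green.
(1): dial matches o-ring: dial ∉ tray-Green.
(2) contrapositive: o-ring ∉ tray-W.
(2) contrapositive: dial ∉ tray-W.
Suppose cable ∈ tray-Y: no assignment then satisfies all the clues, so cable ∉ tray-Y.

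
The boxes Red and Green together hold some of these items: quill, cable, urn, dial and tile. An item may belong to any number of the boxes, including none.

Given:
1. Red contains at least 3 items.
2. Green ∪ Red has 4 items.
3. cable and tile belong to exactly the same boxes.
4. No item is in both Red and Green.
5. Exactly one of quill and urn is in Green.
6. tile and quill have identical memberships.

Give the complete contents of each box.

Red = {cable, quill, tile}; Green = {urn}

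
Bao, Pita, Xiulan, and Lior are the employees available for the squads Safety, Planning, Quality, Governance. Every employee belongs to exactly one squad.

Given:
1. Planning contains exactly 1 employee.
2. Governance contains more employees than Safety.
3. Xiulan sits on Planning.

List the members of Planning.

From (3): Xiulan ∈ Planning.
(1): Planning already has 1, so the rest are out.

Planning = {Xiulan}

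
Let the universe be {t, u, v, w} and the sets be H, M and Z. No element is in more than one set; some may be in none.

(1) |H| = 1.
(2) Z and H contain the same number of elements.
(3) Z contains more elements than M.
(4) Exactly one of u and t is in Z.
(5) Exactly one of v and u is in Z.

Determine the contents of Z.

Z = {u}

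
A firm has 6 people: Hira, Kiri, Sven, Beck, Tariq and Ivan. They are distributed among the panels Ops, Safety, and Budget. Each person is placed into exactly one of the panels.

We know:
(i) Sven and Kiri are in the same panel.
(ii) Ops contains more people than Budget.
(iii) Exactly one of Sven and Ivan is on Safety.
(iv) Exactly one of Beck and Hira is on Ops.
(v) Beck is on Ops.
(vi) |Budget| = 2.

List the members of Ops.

Ops = {Beck, Kiri, Sven}

From (v): Beck ∈ Ops.
(iv) (exactly one): Hira ∉ Ops.
Suppose Kiri ∉ Ops: no assignment then satisfies all the clues, so Kiri ∈ Ops.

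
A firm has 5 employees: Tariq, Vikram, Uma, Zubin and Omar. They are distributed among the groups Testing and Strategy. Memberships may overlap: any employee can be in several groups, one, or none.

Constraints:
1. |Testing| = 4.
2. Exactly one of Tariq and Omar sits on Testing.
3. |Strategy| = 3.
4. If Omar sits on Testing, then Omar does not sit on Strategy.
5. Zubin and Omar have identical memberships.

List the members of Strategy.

Strategy = {Tariq, Uma, Vikram}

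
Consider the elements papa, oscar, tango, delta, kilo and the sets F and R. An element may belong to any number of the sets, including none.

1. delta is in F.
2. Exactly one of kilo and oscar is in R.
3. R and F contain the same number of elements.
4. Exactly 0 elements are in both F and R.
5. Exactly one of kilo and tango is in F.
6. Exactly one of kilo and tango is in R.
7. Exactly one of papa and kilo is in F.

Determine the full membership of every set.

F = {delta, kilo}; R = {oscar, tango}

From (1): delta ∈ F.
Suppose papa ∈ F: no assignment then satisfies all the clues, so papa ∉ F.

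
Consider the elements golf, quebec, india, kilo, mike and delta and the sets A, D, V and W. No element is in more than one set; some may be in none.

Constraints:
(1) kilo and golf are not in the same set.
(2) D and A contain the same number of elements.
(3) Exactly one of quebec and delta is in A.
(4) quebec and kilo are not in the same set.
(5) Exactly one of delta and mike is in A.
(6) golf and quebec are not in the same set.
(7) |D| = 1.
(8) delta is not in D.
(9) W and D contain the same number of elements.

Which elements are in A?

From (8): delta ∉ D.
Suppose golf ∈ A: no assignment then satisfies all the clues, so golf ∉ A.

A = {delta}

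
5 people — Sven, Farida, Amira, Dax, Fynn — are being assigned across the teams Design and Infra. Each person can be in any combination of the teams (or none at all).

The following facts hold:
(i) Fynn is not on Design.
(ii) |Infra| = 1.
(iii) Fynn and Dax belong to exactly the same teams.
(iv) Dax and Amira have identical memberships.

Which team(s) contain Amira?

Amira: none

From (i): Fynn ∉ Design.
(iii): Dax matches Fynn: Dax ∉ Design.
(iv): Amira matches Dax: Amira ∉ Design.
Suppose Amira ∈ Infra: no assignment then satisfies all the clues, so Amira ∉ Infra.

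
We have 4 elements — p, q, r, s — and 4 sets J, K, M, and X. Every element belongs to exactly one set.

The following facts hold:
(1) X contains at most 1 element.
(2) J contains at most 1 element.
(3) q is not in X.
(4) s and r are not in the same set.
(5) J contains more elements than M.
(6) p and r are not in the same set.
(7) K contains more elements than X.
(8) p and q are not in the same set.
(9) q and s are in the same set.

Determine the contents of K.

K = {q, s}

From (3): q ∉ X.
(9): s matches q: s ∉ X.
Suppose p ∈ K: no assignment then satisfies all the clues, so p ∉ K.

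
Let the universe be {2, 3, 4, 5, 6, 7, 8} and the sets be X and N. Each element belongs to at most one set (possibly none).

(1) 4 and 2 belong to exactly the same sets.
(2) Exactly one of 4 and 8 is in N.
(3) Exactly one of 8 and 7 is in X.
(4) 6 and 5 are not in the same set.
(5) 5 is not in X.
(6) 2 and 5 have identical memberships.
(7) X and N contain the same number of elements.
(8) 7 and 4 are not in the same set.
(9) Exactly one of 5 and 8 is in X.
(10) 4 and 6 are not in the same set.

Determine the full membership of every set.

X = {3, 6, 8}; N = {2, 4, 5}

From (5): 5 ∉ X.
(6): 2 matches 5: 2 ∉ X.
(9) (exactly one): 8 ∈ X.
(1): 4 matches 2: 4 ∉ X.
(2) (exactly one): 4 ∈ N.
(3) (exactly one): 7 ∉ X.
(8): 7 ∉ N.
(10): 6 ∉ N.
(1): 2 matches 4: 2 ∈ N.
(6): 5 matches 2: 5 ∈ N.
Suppose 3 ∉ X: no assignment then satisfies all the clues, so 3 ∈ X.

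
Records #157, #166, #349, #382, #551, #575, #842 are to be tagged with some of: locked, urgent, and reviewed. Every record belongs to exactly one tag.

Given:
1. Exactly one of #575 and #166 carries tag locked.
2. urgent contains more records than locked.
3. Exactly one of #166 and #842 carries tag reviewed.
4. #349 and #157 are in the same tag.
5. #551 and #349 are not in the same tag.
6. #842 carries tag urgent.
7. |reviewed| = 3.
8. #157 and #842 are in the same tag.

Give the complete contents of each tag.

From (6): #842 ∈ urgent.
(3) (exactly one): #166 ∈ reviewed.
(8): #157 matches #842: #157 ∉ locked.
(8): #157 matches #842: #157 ∈ urgent.
(1) (exactly one): #575 ∈ locked.
(4): #349 matches #157: #349 ∉ locked.
(4): #349 matches #157: #349 ∈ urgent.
(5): #551 ∉ urgent.
(7): only 3 candidates remain for reviewed, so all are in.

locked = {#575}; urgent = {#157, #349, #842}; reviewed = {#166, #382, #551}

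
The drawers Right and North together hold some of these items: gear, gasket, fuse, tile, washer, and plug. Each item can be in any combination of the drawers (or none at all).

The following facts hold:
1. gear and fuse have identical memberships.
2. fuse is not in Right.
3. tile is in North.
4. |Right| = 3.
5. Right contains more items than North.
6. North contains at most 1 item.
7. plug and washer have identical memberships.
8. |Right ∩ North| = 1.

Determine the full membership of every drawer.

Right = {plug, tile, washer}; North = {tile}

From (2): fuse ∉ Right.
From (3): tile ∈ North.
(1): gear matches fuse: gear ∉ Right.
(6): North already has 1, so the rest are out.
Suppose gasket ∈ Right: no assignment then satisfies all the clues, so gasket ∉ Right.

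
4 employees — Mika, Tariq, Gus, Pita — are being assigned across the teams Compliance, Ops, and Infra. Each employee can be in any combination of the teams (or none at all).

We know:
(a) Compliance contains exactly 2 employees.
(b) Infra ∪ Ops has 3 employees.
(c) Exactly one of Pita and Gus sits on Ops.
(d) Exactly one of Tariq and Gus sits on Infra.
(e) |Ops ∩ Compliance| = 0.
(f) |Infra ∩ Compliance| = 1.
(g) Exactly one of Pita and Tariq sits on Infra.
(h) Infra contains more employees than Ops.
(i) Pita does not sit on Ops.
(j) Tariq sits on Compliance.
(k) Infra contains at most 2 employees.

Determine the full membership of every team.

Compliance = {Pita, Tariq}; Ops = {Gus}; Infra = {Mika, Tariq}

From (i): Pita ∉ Ops.
From (j): Tariq ∈ Compliance.
(c) (exactly one): Gus ∈ Ops.
Suppose Mika ∈ Compliance: no assignment then satisfies all the clues, so Mika ∉ Compliance.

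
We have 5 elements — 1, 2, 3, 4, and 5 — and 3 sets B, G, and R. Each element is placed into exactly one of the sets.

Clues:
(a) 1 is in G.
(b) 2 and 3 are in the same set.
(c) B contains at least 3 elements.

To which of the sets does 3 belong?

3: B

From (a): 1 ∈ G.
Suppose 3 ∉ B: no assignment then satisfies all the clues, so 3 ∈ B.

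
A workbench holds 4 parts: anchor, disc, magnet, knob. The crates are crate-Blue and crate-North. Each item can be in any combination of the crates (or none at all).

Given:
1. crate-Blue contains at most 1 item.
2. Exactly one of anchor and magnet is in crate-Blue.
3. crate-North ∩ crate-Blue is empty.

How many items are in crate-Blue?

1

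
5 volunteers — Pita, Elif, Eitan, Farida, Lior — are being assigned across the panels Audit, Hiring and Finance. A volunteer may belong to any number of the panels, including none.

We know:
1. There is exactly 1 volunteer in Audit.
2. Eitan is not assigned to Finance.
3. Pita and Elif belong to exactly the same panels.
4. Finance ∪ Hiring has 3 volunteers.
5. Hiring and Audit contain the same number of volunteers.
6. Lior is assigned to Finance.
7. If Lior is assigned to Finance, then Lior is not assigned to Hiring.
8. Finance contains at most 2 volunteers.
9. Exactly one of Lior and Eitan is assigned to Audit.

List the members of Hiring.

Hiring = {Eitan}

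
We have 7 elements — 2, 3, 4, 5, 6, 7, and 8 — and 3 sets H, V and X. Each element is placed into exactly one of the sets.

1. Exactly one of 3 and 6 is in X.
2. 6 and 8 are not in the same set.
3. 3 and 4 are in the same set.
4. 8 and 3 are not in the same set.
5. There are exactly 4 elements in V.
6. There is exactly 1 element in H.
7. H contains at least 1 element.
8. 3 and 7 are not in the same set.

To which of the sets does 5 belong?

5: V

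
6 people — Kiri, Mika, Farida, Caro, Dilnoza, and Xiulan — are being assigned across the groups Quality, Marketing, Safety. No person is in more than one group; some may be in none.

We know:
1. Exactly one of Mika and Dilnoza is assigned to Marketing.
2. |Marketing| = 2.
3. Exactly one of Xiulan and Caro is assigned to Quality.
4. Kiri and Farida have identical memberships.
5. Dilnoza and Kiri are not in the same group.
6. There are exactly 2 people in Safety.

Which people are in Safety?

Safety = {Farida, Kiri}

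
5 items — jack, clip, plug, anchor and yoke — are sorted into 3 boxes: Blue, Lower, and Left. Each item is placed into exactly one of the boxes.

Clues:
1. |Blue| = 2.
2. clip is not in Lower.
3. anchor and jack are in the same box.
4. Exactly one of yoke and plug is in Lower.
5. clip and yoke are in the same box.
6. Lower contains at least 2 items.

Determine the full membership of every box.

Blue = {clip, yoke}; Lower = {anchor, jack, plug}; Left = {}

From (2): clip ∉ Lower.
(5): yoke matches clip: yoke ∉ Lower.
(4) (exactly one): plug ∈ Lower.
Suppose jack ∈ Blue: no assignment then satisfies all the clues, so jack ∉ Blue.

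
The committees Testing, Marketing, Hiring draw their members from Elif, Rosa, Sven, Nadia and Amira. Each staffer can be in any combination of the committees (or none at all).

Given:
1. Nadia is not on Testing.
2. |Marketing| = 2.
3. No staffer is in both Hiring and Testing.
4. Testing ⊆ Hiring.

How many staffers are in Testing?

0

From (1): Nadia ∉ Testing.
Suppose Elif ∈ Testing: no assignment then satisfies all the clues, so Elif ∉ Testing.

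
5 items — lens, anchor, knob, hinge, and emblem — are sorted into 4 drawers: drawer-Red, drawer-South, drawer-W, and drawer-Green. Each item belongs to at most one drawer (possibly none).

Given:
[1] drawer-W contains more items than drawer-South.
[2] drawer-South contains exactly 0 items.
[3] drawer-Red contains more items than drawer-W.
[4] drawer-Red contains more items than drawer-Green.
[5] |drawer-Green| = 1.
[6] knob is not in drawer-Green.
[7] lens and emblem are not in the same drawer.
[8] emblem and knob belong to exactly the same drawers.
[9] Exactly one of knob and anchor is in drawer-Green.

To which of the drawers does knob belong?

From (6): knob ∉ drawer-Green.
(2): drawer-South already has 0, so the rest are out.
(8): emblem matches knob: emblem ∉ drawer-Green.
(9) (exactly one): anchor ∈ drawer-Green.
(5): drawer-Green already has 1, so the rest are out.
Suppose knob ∉ drawer-Red: no assignment then satisfies all the clues, so knob ∈ drawer-Red.

knob: drawer-Red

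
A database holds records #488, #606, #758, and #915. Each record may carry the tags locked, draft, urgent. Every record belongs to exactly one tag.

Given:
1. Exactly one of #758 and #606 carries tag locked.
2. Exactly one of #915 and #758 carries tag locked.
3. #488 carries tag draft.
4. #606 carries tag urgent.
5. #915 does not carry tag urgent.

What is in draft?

From (3): #488 ∈ draft.
From (4): #606 ∈ urgent.
From (5): #915 ∉ urgent.
(1) (exactly one): #758 ∈ locked.
(2) (exactly one): #915 ∉ locked.
Only one tag left: #915 ∈ draft.

draft = {#488, #915}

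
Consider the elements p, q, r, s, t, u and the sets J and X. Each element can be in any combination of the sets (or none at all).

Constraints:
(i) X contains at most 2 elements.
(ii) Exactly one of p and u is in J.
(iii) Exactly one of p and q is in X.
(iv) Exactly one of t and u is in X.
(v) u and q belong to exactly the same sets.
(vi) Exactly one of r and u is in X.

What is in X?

X = {q, u}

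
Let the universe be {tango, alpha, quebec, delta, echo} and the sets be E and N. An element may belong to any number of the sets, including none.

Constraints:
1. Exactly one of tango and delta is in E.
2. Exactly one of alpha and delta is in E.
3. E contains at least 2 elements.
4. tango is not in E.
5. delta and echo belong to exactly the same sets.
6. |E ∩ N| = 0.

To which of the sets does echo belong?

From (4): tango ∉ E.
(1) (exactly one): delta ∈ E.
(2) (exactly one): alpha ∉ E.
(5): echo matches delta: echo ∈ E.
Suppose echo ∈ N: no assignment then satisfies all the clues, so echo ∉ N.

echo: E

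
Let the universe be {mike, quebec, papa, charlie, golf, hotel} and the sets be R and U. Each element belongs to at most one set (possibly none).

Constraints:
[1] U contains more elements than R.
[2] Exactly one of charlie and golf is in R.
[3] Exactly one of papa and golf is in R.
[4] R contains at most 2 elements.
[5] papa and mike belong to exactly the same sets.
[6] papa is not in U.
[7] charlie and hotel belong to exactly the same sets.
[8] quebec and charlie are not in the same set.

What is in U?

U = {charlie, hotel}

From (6): papa ∉ U.
(5): mike matches papa: mike ∉ U.
Suppose quebec ∈ U: no assignment then satisfies all the clues, so quebec ∉ U.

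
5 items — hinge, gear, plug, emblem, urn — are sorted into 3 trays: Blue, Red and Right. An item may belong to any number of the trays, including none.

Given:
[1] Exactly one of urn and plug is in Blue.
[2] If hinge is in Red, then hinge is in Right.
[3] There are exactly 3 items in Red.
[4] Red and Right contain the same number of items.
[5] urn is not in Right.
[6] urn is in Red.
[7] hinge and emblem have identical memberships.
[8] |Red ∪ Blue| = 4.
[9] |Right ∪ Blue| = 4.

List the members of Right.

Right = {emblem, gear, hinge}

From (5): urn ∉ Right.
From (6): urn ∈ Red.
Suppose hinge ∉ Right: no assignment then satisfies all the clues, so hinge ∈ Right.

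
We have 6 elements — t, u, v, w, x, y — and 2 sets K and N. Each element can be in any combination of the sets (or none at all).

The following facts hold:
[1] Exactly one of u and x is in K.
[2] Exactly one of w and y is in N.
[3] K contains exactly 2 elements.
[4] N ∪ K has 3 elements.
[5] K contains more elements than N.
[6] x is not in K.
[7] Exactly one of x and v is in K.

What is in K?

From (6): x ∉ K.
(1) (exactly one): u ∈ K.
(7) (exactly one): v ∈ K.
(3): K already has 2, so the rest are out.

K = {u, v}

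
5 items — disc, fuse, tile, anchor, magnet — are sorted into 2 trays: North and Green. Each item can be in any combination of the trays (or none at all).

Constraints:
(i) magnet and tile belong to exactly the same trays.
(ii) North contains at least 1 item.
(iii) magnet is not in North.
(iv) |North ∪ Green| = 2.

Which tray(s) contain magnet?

From (iii): magnet ∉ North.
(i): tile matches magnet: tile ∉ North.
Suppose magnet ∈ Green: no assignment then satisfies all the clues, so magnet ∉ Green.

magnet: none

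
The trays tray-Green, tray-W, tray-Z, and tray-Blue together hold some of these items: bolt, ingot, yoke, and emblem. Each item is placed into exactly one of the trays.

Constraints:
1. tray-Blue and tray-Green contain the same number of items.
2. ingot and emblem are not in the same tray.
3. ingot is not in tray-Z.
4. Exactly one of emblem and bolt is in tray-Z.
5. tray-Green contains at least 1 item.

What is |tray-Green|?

1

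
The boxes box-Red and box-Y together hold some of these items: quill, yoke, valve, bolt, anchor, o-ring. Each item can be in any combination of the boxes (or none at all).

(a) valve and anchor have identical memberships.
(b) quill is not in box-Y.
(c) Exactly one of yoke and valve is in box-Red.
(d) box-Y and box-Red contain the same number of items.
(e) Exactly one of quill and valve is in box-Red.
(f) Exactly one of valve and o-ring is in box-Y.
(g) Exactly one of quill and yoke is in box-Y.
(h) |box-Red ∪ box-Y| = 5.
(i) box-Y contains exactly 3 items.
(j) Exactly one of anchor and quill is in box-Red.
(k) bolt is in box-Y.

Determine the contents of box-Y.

box-Y = {bolt, o-ring, yoke}

From (b): quill ∉ box-Y.
From (k): bolt ∈ box-Y.
(g) (exactly one): yoke ∈ box-Y.
Suppose valve ∈ box-Y: no assignment then satisfies all the clues, so valve ∉ box-Y.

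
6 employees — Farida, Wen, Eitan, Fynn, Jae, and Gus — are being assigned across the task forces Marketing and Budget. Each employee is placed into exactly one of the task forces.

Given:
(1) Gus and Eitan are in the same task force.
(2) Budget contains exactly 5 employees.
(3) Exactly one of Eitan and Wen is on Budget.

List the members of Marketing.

Marketing = {Wen}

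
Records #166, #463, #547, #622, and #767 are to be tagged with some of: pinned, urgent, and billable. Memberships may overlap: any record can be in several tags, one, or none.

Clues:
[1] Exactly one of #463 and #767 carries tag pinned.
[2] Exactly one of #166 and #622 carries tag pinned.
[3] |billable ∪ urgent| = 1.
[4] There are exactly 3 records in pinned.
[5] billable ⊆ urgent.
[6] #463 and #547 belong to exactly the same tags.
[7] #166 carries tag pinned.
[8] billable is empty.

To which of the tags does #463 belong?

#463: pinned

From (7): #166 ∈ pinned.
(2) (exactly one): #622 ∉ pinned.
(8): billable already has 0, so the rest are out.
Suppose #463 ∉ pinned: no assignment then satisfies all the clues, so #463 ∈ pinned.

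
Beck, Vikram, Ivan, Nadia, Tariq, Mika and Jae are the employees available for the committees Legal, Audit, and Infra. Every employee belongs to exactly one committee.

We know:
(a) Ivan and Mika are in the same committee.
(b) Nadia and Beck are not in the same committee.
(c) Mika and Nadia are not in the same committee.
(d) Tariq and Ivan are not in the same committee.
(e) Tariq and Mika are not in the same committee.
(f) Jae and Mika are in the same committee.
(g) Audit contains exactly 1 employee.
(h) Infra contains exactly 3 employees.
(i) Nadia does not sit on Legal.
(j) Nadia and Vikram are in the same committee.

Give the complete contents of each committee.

Legal = {Ivan, Jae, Mika}; Audit = {Beck}; Infra = {Nadia, Tariq, Vikram}

From (i): Nadia ∉ Legal.
(j): Vikram matches Nadia: Vikram ∉ Legal.
Suppose Beck ∈ Legal: no assignment then satisfies all the clues, so Beck ∉ Legal.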